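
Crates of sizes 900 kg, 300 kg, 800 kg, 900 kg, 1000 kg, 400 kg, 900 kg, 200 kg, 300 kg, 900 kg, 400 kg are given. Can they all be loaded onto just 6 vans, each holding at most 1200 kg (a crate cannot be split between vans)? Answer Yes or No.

Total = 7000 kg; ⌈7000/1200⌉ = 6.
The bound of 6 does not rule out 6, but exhaustive search shows no assignment into 6 vans of capacity 1200 kg exists — the minimum is 7.

No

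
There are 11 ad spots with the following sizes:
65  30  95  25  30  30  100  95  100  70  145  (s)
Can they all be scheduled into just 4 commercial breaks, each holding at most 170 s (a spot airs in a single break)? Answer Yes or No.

Total = 785 s; ⌈785/170⌉ = 5.
At least 5 commercial breaks are required, but only 4 are allowed.

No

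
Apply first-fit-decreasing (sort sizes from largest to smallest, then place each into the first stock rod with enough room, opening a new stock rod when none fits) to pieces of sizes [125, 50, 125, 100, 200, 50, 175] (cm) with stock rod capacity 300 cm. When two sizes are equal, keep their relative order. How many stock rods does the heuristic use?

Sorted descending: 200, 175, 125, 125, 100, 50, 50.
  200 → stock rod 1 (new)  [load 200/300]
  175 → stock rod 2 (new)  [load 175/300]
  125 → stock rod 2  [load 300/300]
  125 → stock rod 3 (new)  [load 125/300]
  100 → stock rod 1  [load 300/300]
  50 → stock rod 3  [load 175/300]
  50 → stock rod 3  [load 225/300]
3 stock rods opened.

3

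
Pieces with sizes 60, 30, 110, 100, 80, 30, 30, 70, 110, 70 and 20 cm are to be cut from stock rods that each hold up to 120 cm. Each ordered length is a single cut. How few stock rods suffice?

7

Total = 110 + 110 + 100 + 80 + 70 + 70 + 60 + 30 + 30 + 30 + 20 = 710 cm.
Lower bound: ⌈710/120⌉ = 6 stock rods.
A packing using 7 stock rods:
  stock rod 1: 110 = 110
  stock rod 2: 110 = 110
  stock rod 3: 100 + 20 = 120
  stock rod 4: 80 + 30 = 110
  stock rod 5: 70 + 30 = 100
  stock rod 6: 70 + 30 = 100
  stock rod 7: 60 = 60
No arrangement into 6 stock rods stays within capacity, so 7 is optimal.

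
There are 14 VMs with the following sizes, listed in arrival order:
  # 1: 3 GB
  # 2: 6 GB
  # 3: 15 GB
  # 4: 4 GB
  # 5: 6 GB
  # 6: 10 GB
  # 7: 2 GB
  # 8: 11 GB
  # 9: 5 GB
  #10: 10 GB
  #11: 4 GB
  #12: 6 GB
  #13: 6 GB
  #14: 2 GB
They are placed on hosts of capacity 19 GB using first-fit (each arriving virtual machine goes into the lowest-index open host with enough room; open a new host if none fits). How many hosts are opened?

5

  3 → host 1 (new)  [load 3/19]
  6 → host 1  [load 9/19]
  15 → host 2 (new)  [load 15/19]
  4 → host 1  [load 13/19]
  6 → host 1  [load 19/19]
  10 → host 3 (new)  [load 10/19]
  2 → host 2  [load 17/19]
  11 → host 4 (new)  [load 11/19]
  5 → host 3  [load 15/19]
  10 → host 5 (new)  [load 10/19]
  4 → host 3  [load 19/19]
  6 → host 4  [load 17/19]
  6 → host 5  [load 16/19]
  2 → host 2  [load 19/19]
5 hosts opened.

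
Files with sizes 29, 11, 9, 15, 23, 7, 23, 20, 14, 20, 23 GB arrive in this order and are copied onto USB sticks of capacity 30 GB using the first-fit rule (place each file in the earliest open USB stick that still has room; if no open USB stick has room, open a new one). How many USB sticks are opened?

  29 → USB stick 1 (new)  [load 29/30]
  11 → USB stick 2 (new)  [load 11/30]
  9 → USB stick 2  [load 20/30]
  15 → USB stick 3 (new)  [load 15/30]
  23 → USB stick 4 (new)  [load 23/30]
  7 → USB stick 2  [load 27/30]
  23 → USB stick 5 (new)  [load 23/30]
  20 → USB stick 6 (new)  [load 20/30]
  14 → USB stick 3  [load 29/30]
  20 → USB stick 7 (new)  [load 20/30]
  23 → USB stick 8 (new)  [load 23/30]
8 USB sticks opened.

8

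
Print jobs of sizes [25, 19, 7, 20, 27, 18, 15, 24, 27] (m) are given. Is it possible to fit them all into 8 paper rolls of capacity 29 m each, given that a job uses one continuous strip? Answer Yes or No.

A valid assignment using 8 paper rolls:
  roll 1: 27 = 27
  roll 2: 27 = 27
  roll 3: 25 = 25
  roll 4: 24 = 24
  roll 5: 20 + 7 = 27
  roll 6: 19 = 19
  roll 7: 18 = 18
  roll 8: 15 = 15
Every load is within 29 m, so 8 paper rolls suffice.

Yes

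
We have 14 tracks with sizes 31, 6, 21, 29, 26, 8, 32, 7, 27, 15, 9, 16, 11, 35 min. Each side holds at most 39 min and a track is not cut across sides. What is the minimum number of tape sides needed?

Total = 35 + 32 + 31 + 29 + 27 + 26 + 21 + 16 + 15 + 11 + 9 + 8 + 7 + 6 = 273 min.
Lower bound: ⌈273/39⌉ = 7 tape sides.
A packing using 8 tape sides:
  side 1: 35 = 35
  side 2: 32 + 7 = 39
  side 3: 31 + 8 = 39
  side 4: 29 + 9 = 38
  side 5: 27 + 11 = 38
  side 6: 26 + 6 = 32
  side 7: 21 + 16 = 37
  side 8: 15 = 15
No arrangement into 7 tape sides stays within capacity, so 8 is optimal.

8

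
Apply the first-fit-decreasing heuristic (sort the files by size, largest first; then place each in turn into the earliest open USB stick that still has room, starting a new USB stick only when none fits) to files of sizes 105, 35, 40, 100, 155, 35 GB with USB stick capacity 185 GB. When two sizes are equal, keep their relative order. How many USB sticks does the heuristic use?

3

Sorted descending: 155, 105, 100, 40, 35, 35.
  155 → USB stick 1 (new)  [load 155/185]
  105 → USB stick 2 (new)  [load 105/185]
  100 → USB stick 3 (new)  [load 100/185]
  40 → USB stick 2  [load 145/185]
  35 → USB stick 2  [load 180/185]
  35 → USB stick 3  [load 135/185]
3 USB sticks opened.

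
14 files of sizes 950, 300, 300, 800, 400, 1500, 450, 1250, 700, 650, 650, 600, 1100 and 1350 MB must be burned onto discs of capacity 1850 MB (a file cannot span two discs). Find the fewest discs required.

Total = 1500 + 1350 + 1250 + 1100 + 950 + 800 + 700 + 650 + 650 + 600 + 450 + 400 + 300 + 300 = 11000 MB.
Lower bound: ⌈11000/1850⌉ = 6 discs.
A packing using 7 discs:
  disc 1: 1500 + 300 = 1800
  disc 2: 1350 + 450 = 1800
  disc 3: 1250 + 600 = 1850
  disc 4: 1100 + 700 = 1800
  disc 5: 950 + 800 = 1750
  disc 6: 650 + 650 + 400 = 1700
  disc 7: 300 = 300
No arrangement into 6 discs stays within capacity, so 7 is optimal.

7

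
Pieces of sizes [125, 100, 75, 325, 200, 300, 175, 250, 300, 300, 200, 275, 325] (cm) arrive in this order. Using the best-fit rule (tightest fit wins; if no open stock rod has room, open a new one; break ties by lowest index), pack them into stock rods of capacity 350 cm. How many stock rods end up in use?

11

  125 → stock rod 1 (new)  [load 125/350]
  100 → stock rod 1  [load 225/350]
  75 → stock rod 1  [load 300/350]
  325 → stock rod 2 (new)  [load 325/350]
  200 → stock rod 3 (new)  [load 200/350]
  300 → stock rod 4 (new)  [load 300/350]
  175 → stock rod 5 (new)  [load 175/350]
  250 → stock rod 6 (new)  [load 250/350]
  300 → stock rod 7 (new)  [load 300/350]
  300 → stock rod 8 (new)  [load 300/350]
  200 → stock rod 9 (new)  [load 200/350]
  275 → stock rod 10 (new)  [load 275/350]
  325 → stock rod 11 (new)  [load 325/350]
11 stock rods opened.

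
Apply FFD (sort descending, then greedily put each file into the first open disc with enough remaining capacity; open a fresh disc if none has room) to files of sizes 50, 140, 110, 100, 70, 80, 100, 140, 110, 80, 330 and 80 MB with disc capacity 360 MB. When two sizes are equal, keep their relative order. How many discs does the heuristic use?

Sorted descending: 330, 140, 140, 110, 110, 100, 100, 80, 80, 80, 70, 50.
  330 → disc 1 (new)  [load 330/360]
  140 → disc 2 (new)  [load 140/360]
  140 → disc 2  [load 280/360]
  110 → disc 3 (new)  [load 110/360]
  110 → disc 3  [load 220/360]
  100 → disc 3  [load 320/360]
  100 → disc 4 (new)  [load 100/360]
  80 → disc 2  [load 360/360]
  80 → disc 4  [load 180/360]
  80 → disc 4  [load 260/360]
  70 → disc 4  [load 330/360]
  50 → disc 5 (new)  [load 50/360]
5 discs opened.

5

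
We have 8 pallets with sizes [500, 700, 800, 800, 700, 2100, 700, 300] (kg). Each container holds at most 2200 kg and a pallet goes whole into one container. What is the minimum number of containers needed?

Total = 2100 + 800 + 800 + 700 + 700 + 700 + 500 + 300 = 6600 kg.
Lower bound: ⌈6600/2200⌉ = 3 containers.
A packing using 4 containers:
  container 1: 2100 = 2100
  container 2: 800 + 800 + 500 = 2100
  container 3: 700 + 700 + 700 = 2100
  container 4: 300 = 300
No arrangement into 3 containers stays within capacity, so 4 is optimal.

4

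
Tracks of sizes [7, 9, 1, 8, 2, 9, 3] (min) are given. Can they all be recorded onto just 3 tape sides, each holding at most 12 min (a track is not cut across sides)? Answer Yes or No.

No

Total = 39 min; ⌈39/12⌉ = 4.
At least 4 tape sides are required, but only 3 are allowed.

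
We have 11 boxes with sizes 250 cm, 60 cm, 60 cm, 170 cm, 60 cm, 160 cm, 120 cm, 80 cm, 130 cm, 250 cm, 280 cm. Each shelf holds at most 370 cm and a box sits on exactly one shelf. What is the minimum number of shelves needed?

5

Total = 280 + 250 + 250 + 170 + 160 + 130 + 120 + 80 + 60 + 60 + 60 = 1620 cm.
Lower bound: ⌈1620/370⌉ = 5 shelves.
A packing using 5 shelves:
  shelf 1: 280 + 80 = 360
  shelf 2: 250 + 120 = 370
  shelf 3: 250 + 60 + 60 = 370
  shelf 4: 170 + 160 = 330
  shelf 5: 130 + 60 = 190
This matches the lower bound, so 5 is optimal.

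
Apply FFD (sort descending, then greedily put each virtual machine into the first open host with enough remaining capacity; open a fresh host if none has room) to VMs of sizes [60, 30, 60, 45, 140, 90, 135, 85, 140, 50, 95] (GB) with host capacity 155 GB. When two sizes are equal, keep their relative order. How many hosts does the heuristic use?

7

Sorted descending: 140, 140, 135, 95, 90, 85, 60, 60, 50, 45, 30.
  140 → host 1 (new)  [load 140/155]
  140 → host 2 (new)  [load 140/155]
  135 → host 3 (new)  [load 135/155]
  95 → host 4 (new)  [load 95/155]
  90 → host 5 (new)  [load 90/155]
  85 → host 6 (new)  [load 85/155]
  60 → host 4  [load 155/155]
  60 → host 5  [load 150/155]
  50 → host 6  [load 135/155]
  45 → host 7 (new)  [load 45/155]
  30 → host 7  [load 75/155]
7 hosts opened.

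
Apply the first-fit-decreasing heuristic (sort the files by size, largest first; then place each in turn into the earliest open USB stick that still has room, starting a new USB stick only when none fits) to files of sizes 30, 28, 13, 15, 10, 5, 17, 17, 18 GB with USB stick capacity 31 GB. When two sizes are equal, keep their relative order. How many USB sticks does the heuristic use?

Sorted descending: 30, 28, 18, 17, 17, 15, 13, 10, 5.
  30 → USB stick 1 (new)  [load 30/31]
  28 → USB stick 2 (new)  [load 28/31]
  18 → USB stick 3 (new)  [load 18/31]
  17 → USB stick 4 (new)  [load 17/31]
  17 → USB stick 5 (new)  [load 17/31]
  15 → USB stick 6 (new)  [load 15/31]
  13 → USB stick 3  [load 31/31]
  10 → USB stick 4  [load 27/31]
  5 → USB stick 5  [load 22/31]
6 USB sticks opened.

6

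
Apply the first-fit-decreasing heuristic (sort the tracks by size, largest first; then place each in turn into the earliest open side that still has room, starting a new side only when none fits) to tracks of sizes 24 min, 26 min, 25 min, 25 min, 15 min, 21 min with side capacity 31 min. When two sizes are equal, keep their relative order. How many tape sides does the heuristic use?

Sorted descending: 26, 25, 25, 24, 21, 15.
  26 → side 1 (new)  [load 26/31]
  25 → side 2 (new)  [load 25/31]
  25 → side 3 (new)  [load 25/31]
  24 → side 4 (new)  [load 24/31]
  21 → side 5 (new)  [load 21/31]
  15 → side 6 (new)  [load 15/31]
6 tape sides opened.

6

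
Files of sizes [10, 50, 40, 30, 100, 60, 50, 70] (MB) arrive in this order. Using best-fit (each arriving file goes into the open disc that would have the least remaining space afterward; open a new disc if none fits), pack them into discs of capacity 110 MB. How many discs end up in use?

5

  10 → disc 1 (new)  [load 10/110]
  50 → disc 1  [load 60/110]
  40 → disc 1  [load 100/110]
  30 → disc 2 (new)  [load 30/110]
  100 → disc 3 (new)  [load 100/110]
  60 → disc 2  [load 90/110]
  50 → disc 4 (new)  [load 50/110]
  70 → disc 5 (new)  [load 70/110]
5 discs opened.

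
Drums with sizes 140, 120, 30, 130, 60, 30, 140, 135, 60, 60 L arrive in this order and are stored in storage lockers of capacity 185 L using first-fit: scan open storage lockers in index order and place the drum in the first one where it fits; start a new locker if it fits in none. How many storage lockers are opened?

  140 → locker 1 (new)  [load 140/185]
  120 → locker 2 (new)  [load 120/185]
  30 → locker 1  [load 170/185]
  130 → locker 3 (new)  [load 130/185]
  60 → locker 2  [load 180/185]
  30 → locker 3  [load 160/185]
  140 → locker 4 (new)  [load 140/185]
  135 → locker 5 (new)  [load 135/185]
  60 → locker 6 (new)  [load 60/185]
  60 → locker 6  [load 120/185]
6 storage lockers opened.

6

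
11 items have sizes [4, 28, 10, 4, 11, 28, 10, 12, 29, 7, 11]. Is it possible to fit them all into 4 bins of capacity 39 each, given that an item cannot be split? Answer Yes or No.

A valid assignment using 4 bins:
  bin 1: 29 + 10 = 39
  bin 2: 28 + 11 = 39
  bin 3: 28 + 11 = 39
  bin 4: 12 + 10 + 7 + 4 + 4 = 37
Every load is within 39, so 4 bins suffice.

Yes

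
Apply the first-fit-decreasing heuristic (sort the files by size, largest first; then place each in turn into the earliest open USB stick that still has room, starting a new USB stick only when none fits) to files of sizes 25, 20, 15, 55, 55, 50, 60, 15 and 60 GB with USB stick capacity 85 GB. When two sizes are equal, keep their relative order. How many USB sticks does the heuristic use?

5

Sorted descending: 60, 60, 55, 55, 50, 25, 20, 15, 15.
  60 → USB stick 1 (new)  [load 60/85]
  60 → USB stick 2 (new)  [load 60/85]
  55 → USB stick 3 (new)  [load 55/85]
  55 → USB stick 4 (new)  [load 55/85]
  50 → USB stick 5 (new)  [load 50/85]
  25 → USB stick 1  [load 85/85]
  20 → USB stick 2  [load 80/85]
  15 → USB stick 3  [load 70/85]
  15 → USB stick 3  [load 85/85]
5 USB sticks opened.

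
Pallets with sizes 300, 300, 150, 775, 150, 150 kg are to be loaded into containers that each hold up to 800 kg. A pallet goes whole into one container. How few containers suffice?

Total = 775 + 300 + 300 + 150 + 150 + 150 = 1825 kg.
Lower bound: ⌈1825/800⌉ = 3 containers.
A packing using 3 containers:
  container 1: 775 = 775
  container 2: 300 + 300 + 150 = 750
  container 3: 150 + 150 = 300
This matches the lower bound, so 3 is optimal.

3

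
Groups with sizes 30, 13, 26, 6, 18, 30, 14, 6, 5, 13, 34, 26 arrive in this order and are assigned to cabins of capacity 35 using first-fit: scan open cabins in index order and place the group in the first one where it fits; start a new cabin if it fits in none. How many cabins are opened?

7

  30 → cabin 1 (new)  [load 30/35]
  13 → cabin 2 (new)  [load 13/35]
  26 → cabin 3 (new)  [load 26/35]
  6 → cabin 2  [load 19/35]
  18 → cabin 4 (new)  [load 18/35]
  30 → cabin 5 (new)  [load 30/35]
  14 → cabin 2  [load 33/35]
  6 → cabin 3  [load 32/35]
  5 → cabin 1  [load 35/35]
  13 → cabin 4  [load 31/35]
  34 → cabin 6 (new)  [load 34/35]
  26 → cabin 7 (new)  [load 26/35]
7 cabins opened.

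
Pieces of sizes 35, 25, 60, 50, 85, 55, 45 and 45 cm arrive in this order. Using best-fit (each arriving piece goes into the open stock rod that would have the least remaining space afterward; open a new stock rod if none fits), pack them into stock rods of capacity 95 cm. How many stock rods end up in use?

  35 → stock rod 1 (new)  [load 35/95]
  25 → stock rod 1  [load 60/95]
  60 → stock rod 2 (new)  [load 60/95]
  50 → stock rod 3 (new)  [load 50/95]
  85 → stock rod 4 (new)  [load 85/95]
  55 → stock rod 5 (new)  [load 55/95]
  45 → stock rod 3  [load 95/95]
  45 → stock rod 6 (new)  [load 45/95]
6 stock rods opened.

6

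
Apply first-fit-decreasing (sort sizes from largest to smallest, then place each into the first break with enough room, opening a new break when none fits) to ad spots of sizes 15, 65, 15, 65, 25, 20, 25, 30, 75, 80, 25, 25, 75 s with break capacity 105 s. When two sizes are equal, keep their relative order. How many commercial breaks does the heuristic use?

Sorted descending: 80, 75, 75, 65, 65, 30, 25, 25, 25, 25, 20, 15, 15.
  80 → break 1 (new)  [load 80/105]
  75 → break 2 (new)  [load 75/105]
  75 → break 3 (new)  [load 75/105]
  65 → break 4 (new)  [load 65/105]
  65 → break 5 (new)  [load 65/105]
  30 → break 2  [load 105/105]
  25 → break 1  [load 105/105]
  25 → break 3  [load 100/105]
  25 → break 4  [load 90/105]
  25 → break 5  [load 90/105]
  20 → break 6 (new)  [load 20/105]
  15 → break 4  [load 105/105]
  15 → break 5  [load 105/105]
6 commercial breaks opened.

6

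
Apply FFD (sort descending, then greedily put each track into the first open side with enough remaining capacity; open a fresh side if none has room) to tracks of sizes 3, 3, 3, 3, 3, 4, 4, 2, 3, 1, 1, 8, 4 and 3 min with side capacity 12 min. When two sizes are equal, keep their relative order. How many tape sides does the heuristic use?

4

Sorted descending: 8, 4, 4, 4, 3, 3, 3, 3, 3, 3, 3, 2, 1, 1.
  8 → side 1 (new)  [load 8/12]
  4 → side 1  [load 12/12]
  4 → side 2 (new)  [load 4/12]
  4 → side 2  [load 8/12]
  3 → side 2  [load 11/12]
  3 → side 3 (new)  [load 3/12]
  3 → side 3  [load 6/12]
  3 → side 3  [load 9/12]
  3 → side 3  [load 12/12]
  3 → side 4 (new)  [load 3/12]
  3 → side 4  [load 6/12]
  2 → side 4  [load 8/12]
  1 → side 2  [load 12/12]
  1 → side 4  [load 9/12]
4 tape sides opened.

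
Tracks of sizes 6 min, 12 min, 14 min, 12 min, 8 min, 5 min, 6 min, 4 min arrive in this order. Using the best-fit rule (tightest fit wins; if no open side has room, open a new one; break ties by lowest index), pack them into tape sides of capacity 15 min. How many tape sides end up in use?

  6 → side 1 (new)  [load 6/15]
  12 → side 2 (new)  [load 12/15]
  14 → side 3 (new)  [load 14/15]
  12 → side 4 (new)  [load 12/15]
  8 → side 1  [load 14/15]
  5 → side 5 (new)  [load 5/15]
  6 → side 5  [load 11/15]
  4 → side 5  [load 15/15]
5 tape sides opened.

5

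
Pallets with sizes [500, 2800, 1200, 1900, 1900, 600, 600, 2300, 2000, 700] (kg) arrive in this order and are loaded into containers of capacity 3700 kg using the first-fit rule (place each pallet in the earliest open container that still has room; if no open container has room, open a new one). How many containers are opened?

  500 → container 1 (new)  [load 500/3700]
  2800 → container 1  [load 3300/3700]
  1200 → container 2 (new)  [load 1200/3700]
  1900 → container 2  [load 3100/3700]
  1900 → container 3 (new)  [load 1900/3700]
  600 → container 2  [load 3700/3700]
  600 → container 3  [load 2500/3700]
  2300 → container 4 (new)  [load 2300/3700]
  2000 → container 5 (new)  [load 2000/3700]
  700 → container 3  [load 3200/3700]
5 containers opened.

5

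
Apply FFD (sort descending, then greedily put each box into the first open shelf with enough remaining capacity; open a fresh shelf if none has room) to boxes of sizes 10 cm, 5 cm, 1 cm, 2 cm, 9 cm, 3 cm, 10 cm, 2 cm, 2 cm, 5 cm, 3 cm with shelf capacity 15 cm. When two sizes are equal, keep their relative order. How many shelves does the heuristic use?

Sorted descending: 10, 10, 9, 5, 5, 3, 3, 2, 2, 2, 1.
  10 → shelf 1 (new)  [load 10/15]
  10 → shelf 2 (new)  [load 10/15]
  9 → shelf 3 (new)  [load 9/15]
  5 → shelf 1  [load 15/15]
  5 → shelf 2  [load 15/15]
  3 → shelf 3  [load 12/15]
  3 → shelf 3  [load 15/15]
  2 → shelf 4 (new)  [load 2/15]
  2 → shelf 4  [load 4/15]
  2 → shelf 4  [load 6/15]
  1 → shelf 4  [load 7/15]
4 shelves opened.

4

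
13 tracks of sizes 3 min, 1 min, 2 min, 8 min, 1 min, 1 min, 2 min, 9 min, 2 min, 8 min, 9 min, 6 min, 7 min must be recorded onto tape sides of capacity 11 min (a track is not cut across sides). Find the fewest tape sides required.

Total = 9 + 9 + 8 + 8 + 7 + 6 + 3 + 2 + 2 + 2 + 1 + 1 + 1 = 59 min.
Lower bound: ⌈59/11⌉ = 6 tape sides.
A packing using 6 tape sides:
  side 1: 9 + 2 = 11
  side 2: 9 + 2 = 11
  side 3: 8 + 3 = 11
  side 4: 8 + 2 + 1 = 11
  side 5: 7 + 1 + 1 = 9
  side 6: 6 = 6
This matches the lower bound, so 6 is optimal.

6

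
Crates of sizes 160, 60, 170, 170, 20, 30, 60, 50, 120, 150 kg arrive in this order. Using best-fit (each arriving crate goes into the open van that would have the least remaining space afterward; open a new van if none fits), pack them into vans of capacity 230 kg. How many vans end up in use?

  160 → van 1 (new)  [load 160/230]
  60 → van 1  [load 220/230]
  170 → van 2 (new)  [load 170/230]
  170 → van 3 (new)  [load 170/230]
  20 → van 2  [load 190/230]
  30 → van 2  [load 220/230]
  60 → van 3  [load 230/230]
  50 → van 4 (new)  [load 50/230]
  120 → van 4  [load 170/230]
  150 → van 5 (new)  [load 150/230]
5 vans opened.

5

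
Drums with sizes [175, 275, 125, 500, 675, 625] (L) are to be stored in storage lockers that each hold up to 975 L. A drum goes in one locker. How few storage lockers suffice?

Total = 675 + 625 + 500 + 275 + 175 + 125 = 2375 L.
Lower bound: ⌈2375/975⌉ = 3 storage lockers.
A packing using 3 storage lockers:
  locker 1: 675 + 275 = 950
  locker 2: 625 + 175 + 125 = 925
  locker 3: 500 = 500
This matches the lower bound, so 3 is optimal.

3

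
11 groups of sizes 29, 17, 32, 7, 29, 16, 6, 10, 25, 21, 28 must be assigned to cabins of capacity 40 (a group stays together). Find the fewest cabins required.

Total = 32 + 29 + 29 + 28 + 25 + 21 + 17 + 16 + 10 + 7 + 6 = 220.
Lower bound: ⌈220/40⌉ = 6 cabins.
A packing using 7 cabins:
  cabin 1: 32 + 7 = 39
  cabin 2: 29 + 10 = 39
  cabin 3: 29 + 6 = 35
  cabin 4: 28 = 28
  cabin 5: 25 = 25
  cabin 6: 21 + 17 = 38
  cabin 7: 16 = 16
No arrangement into 6 cabins stays within capacity, so 7 is optimal.

7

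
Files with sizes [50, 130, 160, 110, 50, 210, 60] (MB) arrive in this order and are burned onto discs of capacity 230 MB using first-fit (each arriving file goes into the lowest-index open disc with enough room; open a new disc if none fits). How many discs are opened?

  50 → disc 1 (new)  [load 50/230]
  130 → disc 1  [load 180/230]
  160 → disc 2 (new)  [load 160/230]
  110 → disc 3 (new)  [load 110/230]
  50 → disc 1  [load 230/230]
  210 → disc 4 (new)  [load 210/230]
  60 → disc 2  [load 220/230]
4 discs opened.

4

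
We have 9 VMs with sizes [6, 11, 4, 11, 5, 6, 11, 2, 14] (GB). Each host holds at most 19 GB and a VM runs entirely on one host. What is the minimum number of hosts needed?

Total = 14 + 11 + 11 + 11 + 6 + 6 + 5 + 4 + 2 = 70 GB.
Lower bound: ⌈70/19⌉ = 4 hosts.
A packing using 4 hosts:
  host 1: 14 + 5 = 19
  host 2: 11 + 6 + 2 = 19
  host 3: 11 + 6 = 17
  host 4: 11 + 4 = 15
This matches the lower bound, so 4 is optimal.

4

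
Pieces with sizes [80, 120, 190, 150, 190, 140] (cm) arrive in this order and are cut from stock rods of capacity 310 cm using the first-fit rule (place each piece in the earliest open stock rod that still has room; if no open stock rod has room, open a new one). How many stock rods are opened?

4

  80 → stock rod 1 (new)  [load 80/310]
  120 → stock rod 1  [load 200/310]
  190 → stock rod 2 (new)  [load 190/310]
  150 → stock rod 3 (new)  [load 150/310]
  190 → stock rod 4 (new)  [load 190/310]
  140 → stock rod 3  [load 290/310]
4 stock rods opened.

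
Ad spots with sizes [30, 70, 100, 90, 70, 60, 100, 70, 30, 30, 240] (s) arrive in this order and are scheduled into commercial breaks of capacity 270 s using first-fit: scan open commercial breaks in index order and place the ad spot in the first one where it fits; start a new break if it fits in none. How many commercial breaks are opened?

  30 → break 1 (new)  [load 30/270]
  70 → break 1  [load 100/270]
  100 → break 1  [load 200/270]
  90 → break 2 (new)  [load 90/270]
  70 → break 1  [load 270/270]
  60 → break 2  [load 150/270]
  100 → break 2  [load 250/270]
  70 → break 3 (new)  [load 70/270]
  30 → break 3  [load 100/270]
  30 → break 3  [load 130/270]
  240 → break 4 (new)  [load 240/270]
4 commercial breaks opened.

4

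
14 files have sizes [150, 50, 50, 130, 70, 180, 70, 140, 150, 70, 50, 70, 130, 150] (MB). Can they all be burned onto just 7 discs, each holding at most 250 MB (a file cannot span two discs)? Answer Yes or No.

Yes

A valid assignment using 7 discs:
  disc 1: 180 + 70 = 250
  disc 2: 150 + 70 = 220
  disc 3: 150 + 70 = 220
  disc 4: 150 + 70 = 220
  disc 5: 140 + 50 + 50 = 240
  disc 6: 130 + 50 = 180
  disc 7: 130 = 130
Every load is within 250 MB, so 7 discs suffice.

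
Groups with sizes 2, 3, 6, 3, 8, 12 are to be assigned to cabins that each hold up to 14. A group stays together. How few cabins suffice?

Total = 12 + 8 + 6 + 3 + 3 + 2 = 34.
Lower bound: ⌈34/14⌉ = 3 cabins.
A packing using 3 cabins:
  cabin 1: 12 + 2 = 14
  cabin 2: 8 + 6 = 14
  cabin 3: 3 + 3 = 6
This matches the lower bound, so 3 is optimal.

3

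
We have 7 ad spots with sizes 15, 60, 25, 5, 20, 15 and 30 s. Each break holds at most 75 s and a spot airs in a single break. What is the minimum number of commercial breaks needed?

Total = 60 + 30 + 25 + 20 + 15 + 15 + 5 = 170 s.
Lower bound: ⌈170/75⌉ = 3 commercial breaks.
A packing using 3 commercial breaks:
  break 1: 60 + 15 = 75
  break 2: 30 + 25 + 20 = 75
  break 3: 15 + 5 = 20
This matches the lower bound, so 3 is optimal.

3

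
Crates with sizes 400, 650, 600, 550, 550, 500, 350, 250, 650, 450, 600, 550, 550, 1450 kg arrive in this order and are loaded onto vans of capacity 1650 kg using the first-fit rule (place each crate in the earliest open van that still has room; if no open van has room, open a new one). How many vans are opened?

  400 → van 1 (new)  [load 400/1650]
  650 → van 1  [load 1050/1650]
  600 → van 1  [load 1650/1650]
  550 → van 2 (new)  [load 550/1650]
  550 → van 2  [load 1100/1650]
  500 → van 2  [load 1600/1650]
  350 → van 3 (new)  [load 350/1650]
  250 → van 3  [load 600/1650]
  650 → van 3  [load 1250/1650]
  450 → van 4 (new)  [load 450/1650]
  600 → van 4  [load 1050/1650]
  550 → van 4  [load 1600/1650]
  550 → van 5 (new)  [load 550/1650]
  1450 → van 6 (new)  [load 1450/1650]
6 vans opened.

6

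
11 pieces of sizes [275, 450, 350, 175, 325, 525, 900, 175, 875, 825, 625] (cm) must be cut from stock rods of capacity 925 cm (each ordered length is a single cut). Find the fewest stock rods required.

Total = 900 + 875 + 825 + 625 + 525 + 450 + 350 + 325 + 275 + 175 + 175 = 5500 cm.
Lower bound: ⌈5500/925⌉ = 6 stock rods.
A packing using 7 stock rods:
  stock rod 1: 900 = 900
  stock rod 2: 875 = 875
  stock rod 3: 825 = 825
  stock rod 4: 625 + 275 = 900
  stock rod 5: 525 + 350 = 875
  stock rod 6: 450 + 325 = 775
  stock rod 7: 175 + 175 = 350
No arrangement into 6 stock rods stays within capacity, so 7 is optimal.

7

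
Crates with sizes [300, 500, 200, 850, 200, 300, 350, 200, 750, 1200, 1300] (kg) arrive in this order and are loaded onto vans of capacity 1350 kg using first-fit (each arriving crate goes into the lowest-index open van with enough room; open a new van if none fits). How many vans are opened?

  300 → van 1 (new)  [load 300/1350]
  500 → van 1  [load 800/1350]
  200 → van 1  [load 1000/1350]
  850 → van 2 (new)  [load 850/1350]
  200 → van 1  [load 1200/1350]
  300 → van 2  [load 1150/1350]
  350 → van 3 (new)  [load 350/1350]
  200 → van 2  [load 1350/1350]
  750 → van 3  [load 1100/1350]
  1200 → van 4 (new)  [load 1200/1350]
  1300 → van 5 (new)  [load 1300/1350]
5 vans opened.

5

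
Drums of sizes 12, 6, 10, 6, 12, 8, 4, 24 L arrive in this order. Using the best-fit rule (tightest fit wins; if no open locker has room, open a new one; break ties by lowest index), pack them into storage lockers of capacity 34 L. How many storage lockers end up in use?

  12 → locker 1 (new)  [load 12/34]
  6 → locker 1  [load 18/34]
  10 → locker 1  [load 28/34]
  6 → locker 1  [load 34/34]
  12 → locker 2 (new)  [load 12/34]
  8 → locker 2  [load 20/34]
  4 → locker 2  [load 24/34]
  24 → locker 3 (new)  [load 24/34]
3 storage lockers opened.

3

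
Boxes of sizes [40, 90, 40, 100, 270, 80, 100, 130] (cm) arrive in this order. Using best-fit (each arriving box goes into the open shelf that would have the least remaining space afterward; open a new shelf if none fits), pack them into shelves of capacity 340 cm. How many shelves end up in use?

3

  40 → shelf 1 (new)  [load 40/340]
  90 → shelf 1  [load 130/340]
  40 → shelf 1  [load 170/340]
  100 → shelf 1  [load 270/340]
  270 → shelf 2 (new)  [load 270/340]
  80 → shelf 3 (new)  [load 80/340]
  100 → shelf 3  [load 180/340]
  130 → shelf 3  [load 310/340]
3 shelves opened.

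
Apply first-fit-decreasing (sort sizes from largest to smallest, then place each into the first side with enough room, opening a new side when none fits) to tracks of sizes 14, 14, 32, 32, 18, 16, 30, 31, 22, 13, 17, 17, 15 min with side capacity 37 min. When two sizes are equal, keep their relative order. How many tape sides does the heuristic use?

9

Sorted descending: 32, 32, 31, 30, 22, 18, 17, 17, 16, 15, 14, 14, 13.
  32 → side 1 (new)  [load 32/37]
  32 → side 2 (new)  [load 32/37]
  31 → side 3 (new)  [load 31/37]
  30 → side 4 (new)  [load 30/37]
  22 → side 5 (new)  [load 22/37]
  18 → side 6 (new)  [load 18/37]
  17 → side 6  [load 35/37]
  17 → side 7 (new)  [load 17/37]
  16 → side 7  [load 33/37]
  15 → side 5  [load 37/37]
  14 → side 8 (new)  [load 14/37]
  14 → side 8  [load 28/37]
  13 → side 9 (new)  [load 13/37]
9 tape sides opened.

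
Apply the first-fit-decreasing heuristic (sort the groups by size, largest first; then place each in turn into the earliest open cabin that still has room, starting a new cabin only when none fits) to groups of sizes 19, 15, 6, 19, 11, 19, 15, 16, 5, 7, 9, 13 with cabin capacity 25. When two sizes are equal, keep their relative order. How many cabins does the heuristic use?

Sorted descending: 19, 19, 19, 16, 15, 15, 13, 11, 9, 7, 6, 5.
  19 → cabin 1 (new)  [load 19/25]
  19 → cabin 2 (new)  [load 19/25]
  19 → cabin 3 (new)  [load 19/25]
  16 → cabin 4 (new)  [load 16/25]
  15 → cabin 5 (new)  [load 15/25]
  15 → cabin 6 (new)  [load 15/25]
  13 → cabin 7 (new)  [load 13/25]
  11 → cabin 7  [load 24/25]
  9 → cabin 4  [load 25/25]
  7 → cabin 5  [load 22/25]
  6 → cabin 1  [load 25/25]
  5 → cabin 2  [load 24/25]
7 cabins opened.

7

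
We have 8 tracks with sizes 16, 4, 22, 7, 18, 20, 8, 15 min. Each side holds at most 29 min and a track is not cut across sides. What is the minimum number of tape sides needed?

Total = 22 + 20 + 18 + 16 + 15 + 8 + 7 + 4 = 110 min.
Lower bound: ⌈110/29⌉ = 4 tape sides.
Also, 5 tracks each exceed 29/2 min, and no two of those can share a side, so at least 5 tape sides are needed.
A packing using 5 tape sides:
  side 1: 22 + 7 = 29
  side 2: 20 + 8 = 28
  side 3: 18 + 4 = 22
  side 4: 16 = 16
  side 5: 15 = 15
This matches the lower bound, so 5 is optimal.

5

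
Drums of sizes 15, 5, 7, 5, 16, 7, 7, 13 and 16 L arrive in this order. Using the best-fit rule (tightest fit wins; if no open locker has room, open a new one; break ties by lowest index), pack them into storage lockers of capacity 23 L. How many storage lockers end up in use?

  15 → locker 1 (new)  [load 15/23]
  5 → locker 1  [load 20/23]
  7 → locker 2 (new)  [load 7/23]
  5 → locker 2  [load 12/23]
  16 → locker 3 (new)  [load 16/23]
  7 → locker 3  [load 23/23]
  7 → locker 2  [load 19/23]
  13 → locker 4 (new)  [load 13/23]
  16 → locker 5 (new)  [load 16/23]
5 storage lockers opened.

5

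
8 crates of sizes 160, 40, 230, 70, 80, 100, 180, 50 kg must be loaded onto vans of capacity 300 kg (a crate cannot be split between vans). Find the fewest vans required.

4

Total = 230 + 180 + 160 + 100 + 80 + 70 + 50 + 40 = 910 kg.
Lower bound: ⌈910/300⌉ = 4 vans.
A packing using 4 vans:
  van 1: 230 + 70 = 300
  van 2: 180 + 100 = 280
  van 3: 160 + 80 + 50 = 290
  van 4: 40 = 40
This matches the lower bound, so 4 is optimal.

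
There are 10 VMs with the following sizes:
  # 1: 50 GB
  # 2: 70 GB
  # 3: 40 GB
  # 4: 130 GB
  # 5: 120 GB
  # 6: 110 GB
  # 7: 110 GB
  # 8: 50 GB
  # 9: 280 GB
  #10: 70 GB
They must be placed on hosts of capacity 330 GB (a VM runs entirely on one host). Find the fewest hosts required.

Total = 280 + 130 + 120 + 110 + 110 + 70 + 70 + 50 + 50 + 40 = 1030 GB.
Lower bound: ⌈1030/330⌉ = 4 hosts.
A packing using 4 hosts:
  host 1: 280 + 50 = 330
  host 2: 130 + 120 + 70 = 320
  host 3: 110 + 110 + 70 + 40 = 330
  host 4: 50 = 50
This matches the lower bound, so 4 is optimal.

4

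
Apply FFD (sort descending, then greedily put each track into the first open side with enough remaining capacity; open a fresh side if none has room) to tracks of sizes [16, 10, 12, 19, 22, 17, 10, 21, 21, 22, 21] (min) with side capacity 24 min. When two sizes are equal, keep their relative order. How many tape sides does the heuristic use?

10

Sorted descending: 22, 22, 21, 21, 21, 19, 17, 16, 12, 10, 10.
  22 → side 1 (new)  [load 22/24]
  22 → side 2 (new)  [load 22/24]
  21 → side 3 (new)  [load 21/24]
  21 → side 4 (new)  [load 21/24]
  21 → side 5 (new)  [load 21/24]
  19 → side 6 (new)  [load 19/24]
  17 → side 7 (new)  [load 17/24]
  16 → side 8 (new)  [load 16/24]
  12 → side 9 (new)  [load 12/24]
  10 → side 9  [load 22/24]
  10 → side 10 (new)  [load 10/24]
10 tape sides opened.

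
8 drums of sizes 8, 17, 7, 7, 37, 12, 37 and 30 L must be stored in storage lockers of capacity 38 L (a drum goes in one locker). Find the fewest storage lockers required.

Total = 37 + 37 + 30 + 17 + 12 + 8 + 7 + 7 = 155 L.
Lower bound: ⌈155/38⌉ = 5 storage lockers.
A packing using 5 storage lockers:
  locker 1: 37 = 37
  locker 2: 37 = 37
  locker 3: 30 + 8 = 38
  locker 4: 17 + 12 + 7 = 36
  locker 5: 7 = 7
This matches the lower bound, so 5 is optimal.

5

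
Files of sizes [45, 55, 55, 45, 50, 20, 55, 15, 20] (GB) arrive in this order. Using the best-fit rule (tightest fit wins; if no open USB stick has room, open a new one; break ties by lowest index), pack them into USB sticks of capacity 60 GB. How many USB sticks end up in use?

  45 → USB stick 1 (new)  [load 45/60]
  55 → USB stick 2 (new)  [load 55/60]
  55 → USB stick 3 (new)  [load 55/60]
  45 → USB stick 4 (new)  [load 45/60]
  50 → USB stick 5 (new)  [load 50/60]
  20 → USB stick 6 (new)  [load 20/60]
  55 → USB stick 7 (new)  [load 55/60]
  15 → USB stick 1  [load 60/60]
  20 → USB stick 6  [load 40/60]
7 USB sticks opened.

7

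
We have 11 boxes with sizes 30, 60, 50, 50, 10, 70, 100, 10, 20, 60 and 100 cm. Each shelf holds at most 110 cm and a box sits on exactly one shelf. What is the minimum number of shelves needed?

Total = 100 + 100 + 70 + 60 + 60 + 50 + 50 + 30 + 20 + 10 + 10 = 560 cm.
Lower bound: ⌈560/110⌉ = 6 shelves.
A packing using 6 shelves:
  shelf 1: 100 + 10 = 110
  shelf 2: 100 + 10 = 110
  shelf 3: 70 + 30 = 100
  shelf 4: 60 + 50 = 110
  shelf 5: 60 + 50 = 110
  shelf 6: 20 = 20
This matches the lower bound, so 6 is optimal.

6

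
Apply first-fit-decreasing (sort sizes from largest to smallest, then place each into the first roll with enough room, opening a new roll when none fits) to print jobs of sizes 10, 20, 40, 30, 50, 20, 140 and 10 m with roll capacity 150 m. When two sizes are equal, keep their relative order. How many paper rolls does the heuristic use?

3

Sorted descending: 140, 50, 40, 30, 20, 20, 10, 10.
  140 → roll 1 (new)  [load 140/150]
  50 → roll 2 (new)  [load 50/150]
  40 → roll 2  [load 90/150]
  30 → roll 2  [load 120/150]
  20 → roll 2  [load 140/150]
  20 → roll 3 (new)  [load 20/150]
  10 → roll 1  [load 150/150]
  10 → roll 2  [load 150/150]
3 paper rolls opened.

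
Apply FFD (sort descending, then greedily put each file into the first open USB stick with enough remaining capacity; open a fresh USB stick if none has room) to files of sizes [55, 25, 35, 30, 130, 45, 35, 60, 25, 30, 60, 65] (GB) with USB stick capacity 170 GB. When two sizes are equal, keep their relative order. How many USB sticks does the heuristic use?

Sorted descending: 130, 65, 60, 60, 55, 45, 35, 35, 30, 30, 25, 25.
  130 → USB stick 1 (new)  [load 130/170]
  65 → USB stick 2 (new)  [load 65/170]
  60 → USB stick 2  [load 125/170]
  60 → USB stick 3 (new)  [load 60/170]
  55 → USB stick 3  [load 115/170]
  45 → USB stick 2  [load 170/170]
  35 → USB stick 1  [load 165/170]
  35 → USB stick 3  [load 150/170]
  30 → USB stick 4 (new)  [load 30/170]
  30 → USB stick 4  [load 60/170]
  25 → USB stick 4  [load 85/170]
  25 → USB stick 4  [load 110/170]
4 USB sticks opened.

4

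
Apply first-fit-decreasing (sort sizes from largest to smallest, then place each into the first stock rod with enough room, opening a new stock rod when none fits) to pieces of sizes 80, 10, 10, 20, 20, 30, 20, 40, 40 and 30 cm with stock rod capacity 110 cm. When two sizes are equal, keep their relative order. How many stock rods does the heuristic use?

Sorted descending: 80, 40, 40, 30, 30, 20, 20, 20, 10, 10.
  80 → stock rod 1 (new)  [load 80/110]
  40 → stock rod 2 (new)  [load 40/110]
  40 → stock rod 2  [load 80/110]
  30 → stock rod 1  [load 110/110]
  30 → stock rod 2  [load 110/110]
  20 → stock rod 3 (new)  [load 20/110]
  20 → stock rod 3  [load 40/110]
  20 → stock rod 3  [load 60/110]
  10 → stock rod 3  [load 70/110]
  10 → stock rod 3  [load 80/110]
3 stock rods opened.

3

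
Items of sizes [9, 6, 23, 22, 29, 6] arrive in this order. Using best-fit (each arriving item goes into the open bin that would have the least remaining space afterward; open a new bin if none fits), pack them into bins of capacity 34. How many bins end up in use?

4

  9 → bin 1 (new)  [load 9/34]
  6 → bin 1  [load 15/34]
  23 → bin 2 (new)  [load 23/34]
  22 → bin 3 (new)  [load 22/34]
  29 → bin 4 (new)  [load 29/34]
  6 → bin 2  [load 29/34]
4 bins opened.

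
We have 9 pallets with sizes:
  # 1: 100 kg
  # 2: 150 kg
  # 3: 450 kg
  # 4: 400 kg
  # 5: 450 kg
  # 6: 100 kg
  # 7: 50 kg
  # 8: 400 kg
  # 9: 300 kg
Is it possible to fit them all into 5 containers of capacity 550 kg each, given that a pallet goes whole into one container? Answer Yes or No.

A valid assignment using 5 containers:
  container 1: 450 + 100 = 550
  container 2: 450 + 100 = 550
  container 3: 400 + 150 = 550
  container 4: 400 + 50 = 450
  container 5: 300 = 300
Every load is within 550 kg, so 5 containers suffice.

Yes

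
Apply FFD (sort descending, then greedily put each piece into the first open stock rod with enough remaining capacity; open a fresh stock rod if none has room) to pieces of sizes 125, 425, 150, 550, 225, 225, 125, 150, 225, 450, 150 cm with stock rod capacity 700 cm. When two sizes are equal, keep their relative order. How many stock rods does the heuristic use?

Sorted descending: 550, 450, 425, 225, 225, 225, 150, 150, 150, 125, 125.
  550 → stock rod 1 (new)  [load 550/700]
  450 → stock rod 2 (new)  [load 450/700]
  425 → stock rod 3 (new)  [load 425/700]
  225 → stock rod 2  [load 675/700]
  225 → stock rod 3  [load 650/700]
  225 → stock rod 4 (new)  [load 225/700]
  150 → stock rod 1  [load 700/700]
  150 → stock rod 4  [load 375/700]
  150 → stock rod 4  [load 525/700]
  125 → stock rod 4  [load 650/700]
  125 → stock rod 5 (new)  [load 125/700]
5 stock rods opened.

5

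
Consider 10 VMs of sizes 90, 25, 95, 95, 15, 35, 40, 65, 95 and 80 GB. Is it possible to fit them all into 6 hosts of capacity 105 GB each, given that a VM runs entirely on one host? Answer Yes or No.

Total = 635 GB; ⌈635/105⌉ = 7.
At least 7 hosts are required, but only 6 are allowed.

No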